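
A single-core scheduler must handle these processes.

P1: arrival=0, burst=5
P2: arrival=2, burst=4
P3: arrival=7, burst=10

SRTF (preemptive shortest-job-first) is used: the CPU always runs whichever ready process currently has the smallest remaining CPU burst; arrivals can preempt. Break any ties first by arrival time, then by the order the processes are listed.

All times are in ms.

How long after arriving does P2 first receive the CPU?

3

Timeline: | P1 0-5 | P2 5-9 | P3 9-19 |
Completion: P1=5  P2=9  P3=19
Response(P2) = first start − arrival = 5 − 2 = 3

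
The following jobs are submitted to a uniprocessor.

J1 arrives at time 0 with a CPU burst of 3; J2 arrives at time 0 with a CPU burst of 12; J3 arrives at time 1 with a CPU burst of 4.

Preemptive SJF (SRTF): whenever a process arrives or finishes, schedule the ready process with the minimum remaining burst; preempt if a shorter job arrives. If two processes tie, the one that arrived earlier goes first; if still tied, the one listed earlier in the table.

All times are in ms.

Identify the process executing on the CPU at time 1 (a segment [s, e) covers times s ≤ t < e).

J1

Gantt: | J1 0-3 | J3 3-7 | J2 7-19 |
Completion: J1=3  J2=19  J3=7
Turnaround (C−A): J1=3  J2=19  J3=6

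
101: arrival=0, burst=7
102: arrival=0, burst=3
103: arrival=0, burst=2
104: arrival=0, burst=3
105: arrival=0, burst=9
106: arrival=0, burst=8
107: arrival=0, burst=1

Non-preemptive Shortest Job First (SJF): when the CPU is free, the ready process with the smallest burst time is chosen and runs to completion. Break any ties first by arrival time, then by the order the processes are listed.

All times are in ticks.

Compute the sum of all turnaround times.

92

Schedule: | 107 0-1 | 103 1-3 | 102 3-6 | 104 6-9 | 101 9-16 | 106 16-24 | 105 24-33 |
Completion: 101=16  102=6  103=3  104=9  105=33  106=24  107=1
Turnaround (C−A): 101=16  102=6  103=3  104=9  105=33  106=24  107=1
Turnaround = completion − arrival: 101=16, 102=6, 103=3, 104=9, 105=33, 106=24, 107=1
Total turnaround = 16 + 6 + 3 + 9 + 33 + 24 + 1 = 92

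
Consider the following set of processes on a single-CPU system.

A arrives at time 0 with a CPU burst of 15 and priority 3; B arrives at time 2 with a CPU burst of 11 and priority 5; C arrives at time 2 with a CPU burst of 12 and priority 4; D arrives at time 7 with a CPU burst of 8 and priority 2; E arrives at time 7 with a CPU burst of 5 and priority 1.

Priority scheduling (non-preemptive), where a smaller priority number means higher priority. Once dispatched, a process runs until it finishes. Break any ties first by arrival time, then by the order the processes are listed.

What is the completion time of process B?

51

Schedule: | A 0-15 | E 15-20 | D 20-28 | C 28-40 | B 40-51 |
Completion: A=15  B=51  C=40  D=28  E=20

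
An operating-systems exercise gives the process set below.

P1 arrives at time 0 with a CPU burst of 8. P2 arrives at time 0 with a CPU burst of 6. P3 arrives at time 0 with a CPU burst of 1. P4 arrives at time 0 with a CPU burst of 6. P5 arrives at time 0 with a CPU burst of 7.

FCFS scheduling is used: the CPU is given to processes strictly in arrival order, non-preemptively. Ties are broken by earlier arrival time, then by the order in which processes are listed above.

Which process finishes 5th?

P5

Schedule: | P1 0-8 | P2 8-14 | P3 14-15 | P4 15-21 | P5 21-28 |
Completion: P1=8  P2=14  P3=15  P4=21  P5=28
Turnaround (C−A): P1=8  P2=14  P3=15  P4=21  P5=28
Finish order: P1 → P2 → P3 → P4 → P5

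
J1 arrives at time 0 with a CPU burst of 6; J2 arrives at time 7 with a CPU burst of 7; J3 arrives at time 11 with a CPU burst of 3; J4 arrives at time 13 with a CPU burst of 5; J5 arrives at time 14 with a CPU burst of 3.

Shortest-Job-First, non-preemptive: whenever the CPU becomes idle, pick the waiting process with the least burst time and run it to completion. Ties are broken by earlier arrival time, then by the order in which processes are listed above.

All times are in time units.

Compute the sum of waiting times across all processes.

13

Gantt: | J1 0-6 | idle 6-7 | J2 7-14 | J3 14-17 | J5 17-20 | J4 20-25 |
Completion: J1=6  J2=14  J3=17  J4=25  J5=20
Turnaround (C−A): J1=6  J2=7  J3=6  J4=12  J5=6
Waiting = turnaround − burst: J1=0, J2=0, J3=3, J4=7, J5=3
Total waiting = 0 + 0 + 3 + 7 + 3 = 13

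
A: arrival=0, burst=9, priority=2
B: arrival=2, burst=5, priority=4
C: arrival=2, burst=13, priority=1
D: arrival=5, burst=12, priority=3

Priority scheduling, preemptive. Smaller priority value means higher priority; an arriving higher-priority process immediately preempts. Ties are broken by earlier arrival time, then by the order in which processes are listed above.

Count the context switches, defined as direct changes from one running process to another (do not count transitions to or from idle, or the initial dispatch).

Schedule: | A 0-2 | C 2-15 | A 15-22 | D 22-34 | B 34-39 |
Completion: A=22  B=39  C=15  D=34

4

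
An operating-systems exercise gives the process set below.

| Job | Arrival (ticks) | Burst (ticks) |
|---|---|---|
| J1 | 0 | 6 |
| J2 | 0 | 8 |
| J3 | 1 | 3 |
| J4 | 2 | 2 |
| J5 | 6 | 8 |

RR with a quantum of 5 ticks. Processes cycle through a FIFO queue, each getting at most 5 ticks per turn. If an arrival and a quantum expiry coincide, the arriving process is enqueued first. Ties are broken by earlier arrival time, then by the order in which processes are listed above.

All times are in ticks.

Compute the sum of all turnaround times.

86

Timeline: | J1 0-5 | J2 5-10 | J3 10-13 | J4 13-15 | J1 15-16 | J5 16-21 | J2 21-24 | J5 24-27 |
Completion: J1=16  J2=24  J3=13  J4=15  J5=27
Turnaround (C−A): J1=16  J2=24  J3=12  J4=13  J5=21
Turnaround = completion − arrival: J1=16, J2=24, J3=12, J4=13, J5=21
Total turnaround = 16 + 24 + 12 + 13 + 21 = 86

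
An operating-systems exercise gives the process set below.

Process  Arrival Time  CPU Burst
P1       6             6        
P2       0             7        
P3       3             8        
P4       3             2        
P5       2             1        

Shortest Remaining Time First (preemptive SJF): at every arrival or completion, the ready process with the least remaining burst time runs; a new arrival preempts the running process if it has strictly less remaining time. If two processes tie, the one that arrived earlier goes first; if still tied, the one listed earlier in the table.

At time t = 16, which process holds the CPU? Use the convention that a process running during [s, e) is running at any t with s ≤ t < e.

Gantt: | P2 0-2 | P5 2-3 | P4 3-5 | P2 5-10 | P1 10-16 | P3 16-24 |
Completion: P1=16  P2=10  P3=24  P4=5  P5=3

P3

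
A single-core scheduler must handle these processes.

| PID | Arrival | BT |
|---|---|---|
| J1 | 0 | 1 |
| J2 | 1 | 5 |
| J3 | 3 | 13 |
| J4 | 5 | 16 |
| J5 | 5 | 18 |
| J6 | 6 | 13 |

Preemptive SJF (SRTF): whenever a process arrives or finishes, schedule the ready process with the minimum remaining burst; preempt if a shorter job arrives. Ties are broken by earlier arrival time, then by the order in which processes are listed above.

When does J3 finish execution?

Schedule: | J1 0-1 | J2 1-6 | J3 6-19 | J6 19-32 | J4 32-48 | J5 48-66 |
Completion: J1=1  J2=6  J3=19  J4=48  J5=66  J6=32
Turnaround (C−A): J1=1  J2=5  J3=16  J4=43  J5=61  J6=26

19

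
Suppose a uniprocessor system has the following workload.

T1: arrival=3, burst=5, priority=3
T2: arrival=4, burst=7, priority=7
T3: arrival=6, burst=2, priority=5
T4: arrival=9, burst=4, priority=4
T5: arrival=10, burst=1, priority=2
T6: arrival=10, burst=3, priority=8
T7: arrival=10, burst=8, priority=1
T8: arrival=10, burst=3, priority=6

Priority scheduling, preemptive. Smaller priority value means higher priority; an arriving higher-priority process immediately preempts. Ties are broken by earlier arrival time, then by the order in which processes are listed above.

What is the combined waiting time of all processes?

90

Timeline: | idle 0-3 | T1 3-8 | T3 8-9 | T4 9-10 | T7 10-18 | T5 18-19 | T4 19-22 | T3 22-23 | T8 23-26 | T2 26-33 | T6 33-36 |
Completion: T1=8  T2=33  T3=23  T4=22  T5=19  T6=36  T7=18  T8=26
Turnaround (C−A): T1=5  T2=29  T3=17  T4=13  T5=9  T6=26  T7=8  T8=16
Waiting = turnaround − burst: T1=0, T2=22, T3=15, T4=9, T5=8, T6=23, T7=0, T8=13
Total waiting = 0 + 22 + 15 + 9 + 8 + 23 + 0 + 13 = 90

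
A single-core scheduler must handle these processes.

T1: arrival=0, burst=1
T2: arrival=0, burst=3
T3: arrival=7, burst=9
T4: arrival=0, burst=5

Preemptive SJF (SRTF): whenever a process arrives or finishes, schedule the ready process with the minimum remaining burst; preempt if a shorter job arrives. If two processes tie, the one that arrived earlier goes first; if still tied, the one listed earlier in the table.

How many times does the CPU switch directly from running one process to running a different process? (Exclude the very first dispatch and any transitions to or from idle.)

3

Schedule: | T1 0-1 | T2 1-4 | T4 4-9 | T3 9-18 |
Completion: T1=1  T2=4  T3=18  T4=9
Turnaround (C−A): T1=1  T2=4  T3=11  T4=9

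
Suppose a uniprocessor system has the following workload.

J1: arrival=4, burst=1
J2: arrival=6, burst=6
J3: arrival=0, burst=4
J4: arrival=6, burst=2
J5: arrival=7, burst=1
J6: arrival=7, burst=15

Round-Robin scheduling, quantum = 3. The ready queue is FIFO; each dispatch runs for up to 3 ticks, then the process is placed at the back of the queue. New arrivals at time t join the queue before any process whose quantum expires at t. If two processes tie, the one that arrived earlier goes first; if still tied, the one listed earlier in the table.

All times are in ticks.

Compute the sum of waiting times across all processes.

Timeline: | J3 0-4 | J1 4-5 | idle 5-6 | J2 6-9 | J4 9-11 | J5 11-12 | J6 12-15 | J2 15-18 | J6 18-30 |
Completion: J1=5  J2=18  J3=4  J4=11  J5=12  J6=30
Turnaround (C−A): J1=1  J2=12  J3=4  J4=5  J5=5  J6=23
Waiting = turnaround − burst: J1=0, J2=6, J3=0, J4=3, J5=4, J6=8
Total waiting = 0 + 6 + 0 + 3 + 4 + 8 = 21

21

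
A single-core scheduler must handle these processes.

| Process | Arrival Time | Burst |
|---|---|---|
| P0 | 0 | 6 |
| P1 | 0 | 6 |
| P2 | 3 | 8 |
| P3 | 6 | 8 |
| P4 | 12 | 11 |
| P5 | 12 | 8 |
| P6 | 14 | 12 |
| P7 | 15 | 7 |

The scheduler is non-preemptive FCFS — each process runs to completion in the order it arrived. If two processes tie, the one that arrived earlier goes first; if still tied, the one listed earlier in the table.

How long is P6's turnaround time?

45

Timeline: | P0 0-6 | P1 6-12 | P2 12-20 | P3 20-28 | P4 28-39 | P5 39-47 | P6 47-59 | P7 59-66 |
Completion: P0=6  P1=12  P2=20  P3=28  P4=39  P5=47  P6=59  P7=66
Turnaround (C−A): P0=6  P1=12  P2=17  P3=22  P4=27  P5=35  P6=45  P7=51
Turnaround(P6) = completion − arrival = 59 − 14 = 45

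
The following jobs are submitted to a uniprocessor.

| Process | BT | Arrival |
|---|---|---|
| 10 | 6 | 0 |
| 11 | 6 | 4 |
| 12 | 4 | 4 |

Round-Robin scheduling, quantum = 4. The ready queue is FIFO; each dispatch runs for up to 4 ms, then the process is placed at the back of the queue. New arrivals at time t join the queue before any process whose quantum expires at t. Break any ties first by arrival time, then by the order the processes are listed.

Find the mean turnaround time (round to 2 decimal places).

11.33

Schedule: | 10 0-4 | 11 4-8 | 12 8-12 | 10 12-14 | 11 14-16 |
Completion: 10=14  11=16  12=12
Turnaround times: 10=14, 11=12, 12=8
Average turnaround = (14+12+8) / 3 = 34/3 = 11.33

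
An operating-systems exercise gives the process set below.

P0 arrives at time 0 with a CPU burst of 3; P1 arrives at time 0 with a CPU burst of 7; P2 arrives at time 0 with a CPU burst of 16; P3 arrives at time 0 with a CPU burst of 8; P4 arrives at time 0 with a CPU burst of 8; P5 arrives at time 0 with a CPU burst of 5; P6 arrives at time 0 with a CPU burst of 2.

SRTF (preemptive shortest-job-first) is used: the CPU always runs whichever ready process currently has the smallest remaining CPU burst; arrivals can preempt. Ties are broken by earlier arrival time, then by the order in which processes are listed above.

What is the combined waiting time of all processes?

Gantt: | P6 0-2 | P0 2-5 | P5 5-10 | P1 10-17 | P3 17-25 | P4 25-33 | P2 33-49 |
Completion: P0=5  P1=17  P2=49  P3=25  P4=33  P5=10  P6=2
Turnaround (C−A): P0=5  P1=17  P2=49  P3=25  P4=33  P5=10  P6=2
Waiting = turnaround − burst: P0=2, P1=10, P2=33, P3=17, P4=25, P5=5, P6=0
Total waiting = 2 + 10 + 33 + 17 + 25 + 5 + 0 = 92

92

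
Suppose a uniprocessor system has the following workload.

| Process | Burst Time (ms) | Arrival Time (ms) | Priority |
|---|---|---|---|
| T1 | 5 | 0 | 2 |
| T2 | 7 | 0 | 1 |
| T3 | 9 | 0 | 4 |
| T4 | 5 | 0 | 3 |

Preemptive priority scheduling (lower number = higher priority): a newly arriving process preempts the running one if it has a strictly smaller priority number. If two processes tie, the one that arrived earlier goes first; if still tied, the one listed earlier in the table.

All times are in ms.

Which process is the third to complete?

Schedule: | T2 0-7 | T1 7-12 | T4 12-17 | T3 17-26 |
Completion: T1=12  T2=7  T3=26  T4=17
Turnaround (C−A): T1=12  T2=7  T3=26  T4=17
Finish order: T2 → T1 → T4 → T3

T4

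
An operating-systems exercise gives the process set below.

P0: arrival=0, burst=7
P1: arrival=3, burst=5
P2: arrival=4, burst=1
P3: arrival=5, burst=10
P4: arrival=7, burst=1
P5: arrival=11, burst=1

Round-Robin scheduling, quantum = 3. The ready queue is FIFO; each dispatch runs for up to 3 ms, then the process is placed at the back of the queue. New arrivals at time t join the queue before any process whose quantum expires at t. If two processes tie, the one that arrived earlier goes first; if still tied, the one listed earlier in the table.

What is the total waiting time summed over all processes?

46

Schedule: | P0 0-3 | P1 3-6 | P0 6-9 | P2 9-10 | P3 10-13 | P1 13-15 | P4 15-16 | P0 16-17 | P5 17-18 | P3 18-25 |
Completion: P0=17  P1=15  P2=10  P3=25  P4=16  P5=18
Turnaround (C−A): P0=17  P1=12  P2=6  P3=20  P4=9  P5=7
Waiting = turnaround − burst: P0=10, P1=7, P2=5, P3=10, P4=8, P5=6
Total waiting = 10 + 7 + 5 + 10 + 8 + 6 = 46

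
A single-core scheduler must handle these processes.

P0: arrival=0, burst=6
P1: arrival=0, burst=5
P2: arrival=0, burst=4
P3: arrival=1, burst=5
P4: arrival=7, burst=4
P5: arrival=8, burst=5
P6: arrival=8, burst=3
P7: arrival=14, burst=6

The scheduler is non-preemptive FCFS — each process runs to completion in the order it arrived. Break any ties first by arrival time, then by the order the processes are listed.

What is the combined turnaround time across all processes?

Gantt: | P0 0-6 | P1 6-11 | P2 11-15 | P3 15-20 | P4 20-24 | P5 24-29 | P6 29-32 | P7 32-38 |
Completion: P0=6  P1=11  P2=15  P3=20  P4=24  P5=29  P6=32  P7=38
Turnaround (C−A): P0=6  P1=11  P2=15  P3=19  P4=17  P5=21  P6=24  P7=24
Turnaround = completion − arrival: P0=6, P1=11, P2=15, P3=19, P4=17, P5=21, P6=24, P7=24
Total turnaround = 6 + 11 + 15 + 19 + 17 + 21 + 24 + 24 = 137

137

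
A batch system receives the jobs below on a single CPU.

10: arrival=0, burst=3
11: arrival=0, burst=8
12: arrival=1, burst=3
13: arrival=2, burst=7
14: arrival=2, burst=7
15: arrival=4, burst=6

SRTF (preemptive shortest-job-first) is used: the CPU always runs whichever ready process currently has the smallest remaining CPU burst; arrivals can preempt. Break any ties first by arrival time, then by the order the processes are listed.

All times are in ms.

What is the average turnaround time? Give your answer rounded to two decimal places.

15.17

Gantt: | 10 0-3 | 12 3-6 | 15 6-12 | 13 12-19 | 14 19-26 | 11 26-34 |
Completion: 10=3  11=34  12=6  13=19  14=26  15=12
Turnaround times: 10=3, 11=34, 12=5, 13=17, 14=24, 15=8
Average turnaround = (3+34+5+17+24+8) / 6 = 91/6 = 15.17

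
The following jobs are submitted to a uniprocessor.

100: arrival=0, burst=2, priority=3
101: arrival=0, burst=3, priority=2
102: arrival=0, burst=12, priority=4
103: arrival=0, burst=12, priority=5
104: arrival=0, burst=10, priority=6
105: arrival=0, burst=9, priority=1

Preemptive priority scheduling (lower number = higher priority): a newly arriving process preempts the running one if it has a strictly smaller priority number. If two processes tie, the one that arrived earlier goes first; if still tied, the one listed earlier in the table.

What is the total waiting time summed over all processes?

Schedule: | 105 0-9 | 101 9-12 | 100 12-14 | 102 14-26 | 103 26-38 | 104 38-48 |
Completion: 100=14  101=12  102=26  103=38  104=48  105=9
Turnaround (C−A): 100=14  101=12  102=26  103=38  104=48  105=9
Waiting = turnaround − burst: 100=12, 101=9, 102=14, 103=26, 104=38, 105=0
Total waiting = 12 + 9 + 14 + 26 + 38 + 0 = 99

99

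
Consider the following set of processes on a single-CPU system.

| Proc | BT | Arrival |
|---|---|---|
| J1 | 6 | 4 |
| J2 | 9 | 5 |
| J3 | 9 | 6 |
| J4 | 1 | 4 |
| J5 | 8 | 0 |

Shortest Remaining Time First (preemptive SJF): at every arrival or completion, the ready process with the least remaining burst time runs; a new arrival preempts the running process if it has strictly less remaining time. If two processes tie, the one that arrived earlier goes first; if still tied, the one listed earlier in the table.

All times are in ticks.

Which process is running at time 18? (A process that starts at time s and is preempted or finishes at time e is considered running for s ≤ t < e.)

J2

Gantt: | J5 0-4 | J4 4-5 | J5 5-9 | J1 9-15 | J2 15-24 | J3 24-33 |
Completion: J1=15  J2=24  J3=33  J4=5  J5=9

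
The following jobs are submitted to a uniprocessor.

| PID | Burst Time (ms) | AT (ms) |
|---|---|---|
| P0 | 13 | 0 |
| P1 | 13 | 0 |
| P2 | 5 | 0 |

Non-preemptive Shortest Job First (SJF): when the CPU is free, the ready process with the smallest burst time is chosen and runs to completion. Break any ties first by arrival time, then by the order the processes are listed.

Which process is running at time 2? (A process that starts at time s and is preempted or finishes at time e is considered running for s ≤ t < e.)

P2

Schedule: | P2 0-5 | P0 5-18 | P1 18-31 |
Completion: P0=18  P1=31  P2=5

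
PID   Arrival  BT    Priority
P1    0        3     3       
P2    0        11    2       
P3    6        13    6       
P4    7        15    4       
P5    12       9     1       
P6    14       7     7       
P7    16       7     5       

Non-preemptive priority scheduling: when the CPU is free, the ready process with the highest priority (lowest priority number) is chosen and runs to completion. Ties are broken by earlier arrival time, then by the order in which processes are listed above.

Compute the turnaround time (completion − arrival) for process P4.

Timeline: | P2 0-11 | P1 11-14 | P5 14-23 | P4 23-38 | P7 38-45 | P3 45-58 | P6 58-65 |
Completion: P1=14  P2=11  P3=58  P4=38  P5=23  P6=65  P7=45
Turnaround(P4) = completion − arrival = 38 − 7 = 31

31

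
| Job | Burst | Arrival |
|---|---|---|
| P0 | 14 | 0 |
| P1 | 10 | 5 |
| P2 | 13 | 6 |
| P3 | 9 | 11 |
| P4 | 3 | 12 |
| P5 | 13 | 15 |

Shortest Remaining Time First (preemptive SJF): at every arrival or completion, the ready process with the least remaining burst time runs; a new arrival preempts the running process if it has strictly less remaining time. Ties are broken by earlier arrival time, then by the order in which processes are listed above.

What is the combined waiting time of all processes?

Gantt: | P0 0-14 | P4 14-17 | P3 17-26 | P1 26-36 | P2 36-49 | P5 49-62 |
Completion: P0=14  P1=36  P2=49  P3=26  P4=17  P5=62
Turnaround (C−A): P0=14  P1=31  P2=43  P3=15  P4=5  P5=47
Waiting = turnaround − burst: P0=0, P1=21, P2=30, P3=6, P4=2, P5=34
Total waiting = 0 + 21 + 30 + 6 + 2 + 34 = 93

93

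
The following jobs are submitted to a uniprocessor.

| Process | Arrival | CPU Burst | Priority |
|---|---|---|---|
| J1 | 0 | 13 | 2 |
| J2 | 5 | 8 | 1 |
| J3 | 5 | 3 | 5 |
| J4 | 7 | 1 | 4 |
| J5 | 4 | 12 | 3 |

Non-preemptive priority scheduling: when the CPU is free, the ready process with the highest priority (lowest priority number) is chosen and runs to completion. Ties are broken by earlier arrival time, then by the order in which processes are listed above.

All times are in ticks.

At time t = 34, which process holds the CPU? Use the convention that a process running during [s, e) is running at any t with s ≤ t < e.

Timeline: | J1 0-13 | J2 13-21 | J5 21-33 | J4 33-34 | J3 34-37 |
Completion: J1=13  J2=21  J3=37  J4=34  J5=33
Turnaround (C−A): J1=13  J2=16  J3=32  J4=27  J5=29

J3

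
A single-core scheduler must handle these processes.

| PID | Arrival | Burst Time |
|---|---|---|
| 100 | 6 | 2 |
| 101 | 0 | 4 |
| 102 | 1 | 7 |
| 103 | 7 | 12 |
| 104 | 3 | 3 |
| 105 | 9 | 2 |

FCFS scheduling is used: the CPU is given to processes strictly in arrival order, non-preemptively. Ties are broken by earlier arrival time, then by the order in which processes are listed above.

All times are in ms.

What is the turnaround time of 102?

10

Gantt: | 101 0-4 | 102 4-11 | 104 11-14 | 100 14-16 | 103 16-28 | 105 28-30 |
Completion: 100=16  101=4  102=11  103=28  104=14  105=30
Turnaround (C−A): 100=10  101=4  102=10  103=21  104=11  105=21
Turnaround(102) = completion − arrival = 11 − 1 = 10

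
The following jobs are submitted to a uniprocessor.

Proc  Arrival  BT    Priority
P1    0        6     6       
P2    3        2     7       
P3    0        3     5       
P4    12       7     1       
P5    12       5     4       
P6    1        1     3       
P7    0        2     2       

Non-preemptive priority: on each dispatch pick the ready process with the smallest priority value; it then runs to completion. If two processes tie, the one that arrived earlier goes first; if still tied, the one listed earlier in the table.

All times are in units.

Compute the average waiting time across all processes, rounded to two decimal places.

5.43

Gantt: | P7 0-2 | P6 2-3 | P3 3-6 | P1 6-12 | P4 12-19 | P5 19-24 | P2 24-26 |
Completion: P1=12  P2=26  P3=6  P4=19  P5=24  P6=3  P7=2
Waiting times: P1=6, P2=21, P3=3, P4=0, P5=7, P6=1, P7=0
Average waiting = (6+21+3+0+7+1+0) / 7 = 38/7 = 5.43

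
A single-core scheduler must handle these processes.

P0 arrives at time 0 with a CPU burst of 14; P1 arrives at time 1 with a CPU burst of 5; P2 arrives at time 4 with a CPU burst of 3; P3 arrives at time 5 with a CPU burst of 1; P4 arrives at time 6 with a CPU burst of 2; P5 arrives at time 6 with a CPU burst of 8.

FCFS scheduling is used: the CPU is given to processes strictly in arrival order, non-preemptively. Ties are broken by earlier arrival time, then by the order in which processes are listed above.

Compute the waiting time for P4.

17

Timeline: | P0 0-14 | P1 14-19 | P2 19-22 | P3 22-23 | P4 23-25 | P5 25-33 |
Completion: P0=14  P1=19  P2=22  P3=23  P4=25  P5=33
Turnaround (C−A): P0=14  P1=18  P2=18  P3=18  P4=19  P5=27
Waiting(P4) = turnaround − burst = 19 − 2 = 17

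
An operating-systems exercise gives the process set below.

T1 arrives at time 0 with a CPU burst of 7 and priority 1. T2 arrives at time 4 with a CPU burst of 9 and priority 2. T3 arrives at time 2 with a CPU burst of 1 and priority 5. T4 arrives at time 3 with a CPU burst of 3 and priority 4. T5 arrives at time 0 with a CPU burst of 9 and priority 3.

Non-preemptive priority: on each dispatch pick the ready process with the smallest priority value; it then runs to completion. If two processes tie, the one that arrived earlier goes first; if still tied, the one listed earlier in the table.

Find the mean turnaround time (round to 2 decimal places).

Timeline: | T1 0-7 | T2 7-16 | T5 16-25 | T4 25-28 | T3 28-29 |
Completion: T1=7  T2=16  T3=29  T4=28  T5=25
Turnaround times: T1=7, T2=12, T3=27, T4=25, T5=25
Average turnaround = (7+12+27+25+25) / 5 = 96/5 = 19.20

19.20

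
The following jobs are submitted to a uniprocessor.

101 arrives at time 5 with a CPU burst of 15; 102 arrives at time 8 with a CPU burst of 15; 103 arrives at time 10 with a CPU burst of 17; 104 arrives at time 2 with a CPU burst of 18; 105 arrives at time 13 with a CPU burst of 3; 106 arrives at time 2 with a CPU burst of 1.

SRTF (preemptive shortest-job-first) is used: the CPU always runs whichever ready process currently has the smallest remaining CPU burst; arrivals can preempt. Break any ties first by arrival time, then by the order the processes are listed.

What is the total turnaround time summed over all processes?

165

Timeline: | idle 0-2 | 106 2-3 | 104 3-5 | 101 5-13 | 105 13-16 | 101 16-23 | 102 23-38 | 104 38-54 | 103 54-71 |
Completion: 101=23  102=38  103=71  104=54  105=16  106=3
Turnaround (C−A): 101=18  102=30  103=61  104=52  105=3  106=1
Turnaround = completion − arrival: 101=18, 102=30, 103=61, 104=52, 105=3, 106=1
Total turnaround = 18 + 30 + 61 + 52 + 3 + 1 = 165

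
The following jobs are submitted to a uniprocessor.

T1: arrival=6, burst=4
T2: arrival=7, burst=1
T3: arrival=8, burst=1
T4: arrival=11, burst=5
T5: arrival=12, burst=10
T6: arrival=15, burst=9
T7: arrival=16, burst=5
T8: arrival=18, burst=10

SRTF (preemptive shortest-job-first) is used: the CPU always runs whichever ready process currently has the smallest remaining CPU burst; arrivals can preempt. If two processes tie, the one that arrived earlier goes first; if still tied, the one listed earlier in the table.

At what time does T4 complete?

Schedule: | idle 0-6 | T1 6-7 | T2 7-8 | T3 8-9 | T1 9-12 | T4 12-17 | T7 17-22 | T6 22-31 | T5 31-41 | T8 41-51 |
Completion: T1=12  T2=8  T3=9  T4=17  T5=41  T6=31  T7=22  T8=51
Turnaround (C−A): T1=6  T2=1  T3=1  T4=6  T5=29  T6=16  T7=6  T8=33

17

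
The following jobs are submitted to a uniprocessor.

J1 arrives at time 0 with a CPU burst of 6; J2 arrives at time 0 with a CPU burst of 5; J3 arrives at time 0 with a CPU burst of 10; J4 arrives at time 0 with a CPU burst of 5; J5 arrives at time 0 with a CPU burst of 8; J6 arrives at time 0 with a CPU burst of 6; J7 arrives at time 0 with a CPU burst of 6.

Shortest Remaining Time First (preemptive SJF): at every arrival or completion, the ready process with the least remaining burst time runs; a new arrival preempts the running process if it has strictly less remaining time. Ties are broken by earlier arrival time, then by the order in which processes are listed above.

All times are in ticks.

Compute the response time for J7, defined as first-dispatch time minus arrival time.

Schedule: | J2 0-5 | J4 5-10 | J1 10-16 | J6 16-22 | J7 22-28 | J5 28-36 | J3 36-46 |
Completion: J1=16  J2=5  J3=46  J4=10  J5=36  J6=22  J7=28
Turnaround (C−A): J1=16  J2=5  J3=46  J4=10  J5=36  J6=22  J7=28
Response(J7) = first start − arrival = 22 − 0 = 22

22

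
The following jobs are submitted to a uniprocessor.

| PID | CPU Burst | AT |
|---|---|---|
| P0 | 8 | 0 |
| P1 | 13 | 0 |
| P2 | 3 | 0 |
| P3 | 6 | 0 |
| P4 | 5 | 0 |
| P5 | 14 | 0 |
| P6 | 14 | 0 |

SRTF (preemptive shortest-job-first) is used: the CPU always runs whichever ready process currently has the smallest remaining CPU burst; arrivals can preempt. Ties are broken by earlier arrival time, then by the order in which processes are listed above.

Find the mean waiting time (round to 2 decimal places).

Schedule: | P2 0-3 | P4 3-8 | P3 8-14 | P0 14-22 | P1 22-35 | P5 35-49 | P6 49-63 |
Completion: P0=22  P1=35  P2=3  P3=14  P4=8  P5=49  P6=63
Waiting times: P0=14, P1=22, P2=0, P3=8, P4=3, P5=35, P6=49
Average waiting = (14+22+0+8+3+35+49) / 7 = 131/7 = 18.71

18.71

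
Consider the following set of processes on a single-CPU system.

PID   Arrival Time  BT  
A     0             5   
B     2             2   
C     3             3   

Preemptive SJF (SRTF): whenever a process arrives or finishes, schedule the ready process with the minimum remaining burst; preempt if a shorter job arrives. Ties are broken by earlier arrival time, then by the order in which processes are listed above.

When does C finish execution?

10

Gantt: | A 0-2 | B 2-4 | A 4-7 | C 7-10 |
Completion: A=7  B=4  C=10
Turnaround (C−A): A=7  B=2  C=7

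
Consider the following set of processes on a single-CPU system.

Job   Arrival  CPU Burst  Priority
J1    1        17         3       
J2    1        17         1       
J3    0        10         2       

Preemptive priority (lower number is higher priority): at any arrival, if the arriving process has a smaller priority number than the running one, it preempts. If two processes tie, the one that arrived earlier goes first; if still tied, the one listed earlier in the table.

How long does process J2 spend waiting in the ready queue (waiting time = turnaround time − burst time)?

Schedule: | J3 0-1 | J2 1-18 | J3 18-27 | J1 27-44 |
Completion: J1=44  J2=18  J3=27
Turnaround (C−A): J1=43  J2=17  J3=27
Waiting(J2) = turnaround − burst = 17 − 17 = 0

0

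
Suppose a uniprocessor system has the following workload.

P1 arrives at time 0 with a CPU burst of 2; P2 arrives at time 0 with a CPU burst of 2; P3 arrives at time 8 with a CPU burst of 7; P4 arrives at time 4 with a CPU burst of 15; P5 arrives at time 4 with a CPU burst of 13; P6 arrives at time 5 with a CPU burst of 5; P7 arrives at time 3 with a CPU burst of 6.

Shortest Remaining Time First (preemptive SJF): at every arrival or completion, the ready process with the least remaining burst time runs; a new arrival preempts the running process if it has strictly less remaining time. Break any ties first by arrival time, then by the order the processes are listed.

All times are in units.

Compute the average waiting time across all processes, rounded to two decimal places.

Schedule: | P1 0-2 | P2 2-4 | P7 4-10 | P6 10-15 | P3 15-22 | P5 22-35 | P4 35-50 |
Completion: P1=2  P2=4  P3=22  P4=50  P5=35  P6=15  P7=10
Waiting times: P1=0, P2=2, P3=7, P4=31, P5=18, P6=5, P7=1
Average waiting = (0+2+7+31+18+5+1) / 7 = 64/7 = 9.14

9.14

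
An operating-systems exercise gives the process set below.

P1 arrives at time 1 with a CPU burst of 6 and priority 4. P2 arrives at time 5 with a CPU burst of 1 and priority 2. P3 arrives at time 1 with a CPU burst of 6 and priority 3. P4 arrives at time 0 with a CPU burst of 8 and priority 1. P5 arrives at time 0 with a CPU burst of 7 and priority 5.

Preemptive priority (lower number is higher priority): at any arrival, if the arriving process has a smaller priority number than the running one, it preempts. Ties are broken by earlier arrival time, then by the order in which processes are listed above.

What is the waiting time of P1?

Schedule: | P4 0-8 | P2 8-9 | P3 9-15 | P1 15-21 | P5 21-28 |
Completion: P1=21  P2=9  P3=15  P4=8  P5=28
Turnaround (C−A): P1=20  P2=4  P3=14  P4=8  P5=28
Waiting(P1) = turnaround − burst = 20 − 6 = 14

14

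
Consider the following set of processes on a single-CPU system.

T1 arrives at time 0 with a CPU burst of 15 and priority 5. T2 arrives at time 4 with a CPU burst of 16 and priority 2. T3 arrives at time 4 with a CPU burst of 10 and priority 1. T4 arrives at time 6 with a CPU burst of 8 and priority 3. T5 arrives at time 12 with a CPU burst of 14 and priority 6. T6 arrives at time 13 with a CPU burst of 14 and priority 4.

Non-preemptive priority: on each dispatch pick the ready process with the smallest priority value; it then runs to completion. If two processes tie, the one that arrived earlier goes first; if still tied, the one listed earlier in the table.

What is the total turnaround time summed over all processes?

231

Timeline: | T1 0-15 | T3 15-25 | T2 25-41 | T4 41-49 | T6 49-63 | T5 63-77 |
Completion: T1=15  T2=41  T3=25  T4=49  T5=77  T6=63
Turnaround (C−A): T1=15  T2=37  T3=21  T4=43  T5=65  T6=50
Turnaround = completion − arrival: T1=15, T2=37, T3=21, T4=43, T5=65, T6=50
Total turnaround = 15 + 37 + 21 + 43 + 65 + 50 = 231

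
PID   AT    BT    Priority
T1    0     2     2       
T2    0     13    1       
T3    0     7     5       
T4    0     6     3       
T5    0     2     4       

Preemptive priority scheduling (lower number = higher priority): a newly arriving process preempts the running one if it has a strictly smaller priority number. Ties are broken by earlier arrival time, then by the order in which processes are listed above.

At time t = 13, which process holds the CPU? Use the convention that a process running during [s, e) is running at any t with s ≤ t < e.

Gantt: | T2 0-13 | T1 13-15 | T4 15-21 | T5 21-23 | T3 23-30 |
Completion: T1=15  T2=13  T3=30  T4=21  T5=23

T1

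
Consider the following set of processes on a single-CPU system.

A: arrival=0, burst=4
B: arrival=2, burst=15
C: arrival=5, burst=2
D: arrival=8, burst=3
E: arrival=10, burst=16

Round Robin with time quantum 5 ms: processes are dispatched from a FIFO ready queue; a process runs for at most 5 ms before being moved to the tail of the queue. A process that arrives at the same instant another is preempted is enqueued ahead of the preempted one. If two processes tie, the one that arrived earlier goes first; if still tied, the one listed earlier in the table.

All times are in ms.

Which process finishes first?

Schedule: | A 0-4 | B 4-9 | C 9-11 | D 11-14 | B 14-19 | E 19-24 | B 24-29 | E 29-40 |
Completion: A=4  B=29  C=11  D=14  E=40
Finish order: A → C → D → B → E

A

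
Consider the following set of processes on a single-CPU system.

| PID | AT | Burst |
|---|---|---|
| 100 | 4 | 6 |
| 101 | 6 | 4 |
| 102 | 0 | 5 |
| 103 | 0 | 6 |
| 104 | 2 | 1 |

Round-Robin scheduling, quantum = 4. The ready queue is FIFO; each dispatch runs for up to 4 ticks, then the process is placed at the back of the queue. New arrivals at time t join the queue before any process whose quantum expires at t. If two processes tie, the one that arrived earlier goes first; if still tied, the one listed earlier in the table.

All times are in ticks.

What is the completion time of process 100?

22

Timeline: | 102 0-4 | 103 4-8 | 104 8-9 | 100 9-13 | 102 13-14 | 101 14-18 | 103 18-20 | 100 20-22 |
Completion: 100=22  101=18  102=14  103=20  104=9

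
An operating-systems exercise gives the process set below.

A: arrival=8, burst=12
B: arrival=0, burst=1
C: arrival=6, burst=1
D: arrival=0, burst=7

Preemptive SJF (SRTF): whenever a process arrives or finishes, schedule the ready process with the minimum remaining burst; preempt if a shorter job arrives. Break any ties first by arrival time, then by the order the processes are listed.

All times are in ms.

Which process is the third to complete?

D

Gantt: | B 0-1 | D 1-6 | C 6-7 | D 7-9 | A 9-21 |
Completion: A=21  B=1  C=7  D=9
Turnaround (C−A): A=13  B=1  C=1  D=9
Finish order: B → C → D → A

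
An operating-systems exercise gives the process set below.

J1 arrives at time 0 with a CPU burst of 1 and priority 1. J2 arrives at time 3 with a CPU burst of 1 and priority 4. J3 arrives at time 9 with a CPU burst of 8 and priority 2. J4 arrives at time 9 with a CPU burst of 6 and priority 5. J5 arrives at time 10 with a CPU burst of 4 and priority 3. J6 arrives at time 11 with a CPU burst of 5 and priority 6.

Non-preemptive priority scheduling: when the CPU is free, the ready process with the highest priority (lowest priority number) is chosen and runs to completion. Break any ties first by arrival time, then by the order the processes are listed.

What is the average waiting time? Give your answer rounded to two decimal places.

5.83

Timeline: | J1 0-1 | idle 1-3 | J2 3-4 | idle 4-9 | J3 9-17 | J5 17-21 | J4 21-27 | J6 27-32 |
Completion: J1=1  J2=4  J3=17  J4=27  J5=21  J6=32
Waiting times: J1=0, J2=0, J3=0, J4=12, J5=7, J6=16
Average waiting = (0+0+0+12+7+16) / 6 = 35/6 = 5.83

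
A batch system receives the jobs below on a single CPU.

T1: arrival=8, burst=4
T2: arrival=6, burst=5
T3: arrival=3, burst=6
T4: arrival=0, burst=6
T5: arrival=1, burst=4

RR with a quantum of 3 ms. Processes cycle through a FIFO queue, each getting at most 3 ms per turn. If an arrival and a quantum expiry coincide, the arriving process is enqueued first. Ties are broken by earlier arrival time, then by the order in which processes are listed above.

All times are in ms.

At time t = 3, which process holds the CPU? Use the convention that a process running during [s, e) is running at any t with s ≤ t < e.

T5

Timeline: | T4 0-3 | T5 3-6 | T3 6-9 | T4 9-12 | T2 12-15 | T5 15-16 | T1 16-19 | T3 19-22 | T2 22-24 | T1 24-25 |
Completion: T1=25  T2=24  T3=22  T4=12  T5=16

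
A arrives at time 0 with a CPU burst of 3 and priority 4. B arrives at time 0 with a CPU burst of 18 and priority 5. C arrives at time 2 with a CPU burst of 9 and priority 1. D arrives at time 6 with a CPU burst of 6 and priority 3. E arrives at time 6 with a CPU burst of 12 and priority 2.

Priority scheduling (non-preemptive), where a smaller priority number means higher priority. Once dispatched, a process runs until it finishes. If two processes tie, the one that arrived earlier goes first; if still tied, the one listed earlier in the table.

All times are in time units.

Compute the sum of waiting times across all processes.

55

Gantt: | A 0-3 | C 3-12 | E 12-24 | D 24-30 | B 30-48 |
Completion: A=3  B=48  C=12  D=30  E=24
Turnaround (C−A): A=3  B=48  C=10  D=24  E=18
Waiting = turnaround − burst: A=0, B=30, C=1, D=18, E=6
Total waiting = 0 + 30 + 1 + 18 + 6 = 55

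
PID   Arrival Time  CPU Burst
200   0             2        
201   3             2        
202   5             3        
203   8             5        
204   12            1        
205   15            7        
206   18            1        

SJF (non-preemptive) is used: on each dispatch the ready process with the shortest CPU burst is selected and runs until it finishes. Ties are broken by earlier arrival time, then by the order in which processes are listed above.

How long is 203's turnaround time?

5

Schedule: | 200 0-2 | idle 2-3 | 201 3-5 | 202 5-8 | 203 8-13 | 204 13-14 | idle 14-15 | 205 15-22 | 206 22-23 |
Completion: 200=2  201=5  202=8  203=13  204=14  205=22  206=23
Turnaround(203) = completion − arrival = 13 − 8 = 5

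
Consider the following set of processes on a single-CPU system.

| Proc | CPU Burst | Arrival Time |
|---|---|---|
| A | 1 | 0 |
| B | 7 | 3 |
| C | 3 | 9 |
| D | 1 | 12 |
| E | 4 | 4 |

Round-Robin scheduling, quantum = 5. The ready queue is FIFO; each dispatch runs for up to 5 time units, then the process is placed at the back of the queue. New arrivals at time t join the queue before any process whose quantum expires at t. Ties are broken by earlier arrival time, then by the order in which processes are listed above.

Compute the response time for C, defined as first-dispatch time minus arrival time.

5

Timeline: | A 0-1 | idle 1-3 | B 3-8 | E 8-12 | B 12-14 | C 14-17 | D 17-18 |
Completion: A=1  B=14  C=17  D=18  E=12
Response(C) = first start − arrival = 14 − 9 = 5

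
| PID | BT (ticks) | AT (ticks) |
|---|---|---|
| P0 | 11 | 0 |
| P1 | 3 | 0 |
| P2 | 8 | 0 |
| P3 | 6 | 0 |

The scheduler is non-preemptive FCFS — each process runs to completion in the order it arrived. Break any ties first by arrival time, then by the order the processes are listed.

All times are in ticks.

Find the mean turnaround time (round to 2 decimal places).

Gantt: | P0 0-11 | P1 11-14 | P2 14-22 | P3 22-28 |
Completion: P0=11  P1=14  P2=22  P3=28
Turnaround (C−A): P0=11  P1=14  P2=22  P3=28
Turnaround times: P0=11, P1=14, P2=22, P3=28
Average turnaround = (11+14+22+28) / 4 = 75/4 = 18.75

18.75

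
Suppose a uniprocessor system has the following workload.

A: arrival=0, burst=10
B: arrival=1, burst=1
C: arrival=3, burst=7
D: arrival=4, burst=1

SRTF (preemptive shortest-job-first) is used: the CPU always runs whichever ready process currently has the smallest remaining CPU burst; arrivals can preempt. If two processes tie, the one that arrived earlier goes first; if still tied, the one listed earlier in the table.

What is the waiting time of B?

Gantt: | A 0-1 | B 1-2 | A 2-3 | C 3-4 | D 4-5 | C 5-11 | A 11-19 |
Completion: A=19  B=2  C=11  D=5
Turnaround (C−A): A=19  B=1  C=8  D=1
Waiting(B) = turnaround − burst = 1 − 1 = 0

0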